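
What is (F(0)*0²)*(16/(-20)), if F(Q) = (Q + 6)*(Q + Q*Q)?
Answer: 0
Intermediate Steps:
F(Q) = (6 + Q)*(Q + Q²)
(F(0)*0²)*(16/(-20)) = ((0*(6 + 0² + 7*0))*0²)*(16/(-20)) = ((0*(6 + 0 + 0))*0)*(16*(-1/20)) = ((0*6)*0)*(-⅘) = (0*0)*(-⅘) = 0*(-⅘) = 0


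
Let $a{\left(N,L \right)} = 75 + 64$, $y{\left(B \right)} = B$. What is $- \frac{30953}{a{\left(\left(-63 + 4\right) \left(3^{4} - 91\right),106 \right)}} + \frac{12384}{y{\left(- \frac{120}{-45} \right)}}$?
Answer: $\frac{614563}{139} \approx 4421.3$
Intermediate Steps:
$a{\left(N,L \right)} = 139$
$- \frac{30953}{a{\left(\left(-63 + 4\right) \left(3^{4} - 91\right),106 \right)}} + \frac{12384}{y{\left(- \frac{120}{-45} \right)}} = - \frac{30953}{139} + \frac{12384}{\left(-120\right) \frac{1}{-45}} = \left(-30953\right) \frac{1}{139} + \frac{12384}{\left(-120\right) \left(- \frac{1}{45}\right)} = - \frac{30953}{139} + \frac{12384}{\frac{8}{3}} = - \frac{30953}{139} + 12384 \cdot \frac{3}{8} = - \frac{30953}{139} + 4644 = \frac{614563}{139}$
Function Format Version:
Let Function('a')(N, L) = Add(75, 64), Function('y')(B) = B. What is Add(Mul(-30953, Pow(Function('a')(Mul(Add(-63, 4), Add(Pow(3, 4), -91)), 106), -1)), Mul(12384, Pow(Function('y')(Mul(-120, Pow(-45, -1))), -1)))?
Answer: Rational(614563, 139) ≈ 4421.3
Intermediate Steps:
Function('a')(N, L) = 139
Add(Mul(-30953, Pow(Function('a')(Mul(Add(-63, 4), Add(Pow(3, 4), -91)), 106), -1)), Mul(12384, Pow(Function('y')(Mul(-120, Pow(-45, -1))), -1))) = Add(Mul(-30953, Pow(139, -1)), Mul(12384, Pow(Mul(-120, Pow(-45, -1)), -1))) = Add(Mul(-30953, Rational(1, 139)), Mul(12384, Pow(Mul(-120, Rational(-1, 45)), -1))) = Add(Rational(-30953, 139), Mul(12384, Pow(Rational(8, 3), -1))) = Add(Rational(-30953, 139), Mul(12384, Rational(3, 8))) = Add(Rational(-30953, 139), 4644) = Rational(614563, 139)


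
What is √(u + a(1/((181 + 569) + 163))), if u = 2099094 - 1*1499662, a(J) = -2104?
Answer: 4*√37333 ≈ 772.87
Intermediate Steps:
u = 599432 (u = 2099094 - 1499662 = 599432)
√(u + a(1/((181 + 569) + 163))) = √(599432 - 2104) = √597328 = 4*√37333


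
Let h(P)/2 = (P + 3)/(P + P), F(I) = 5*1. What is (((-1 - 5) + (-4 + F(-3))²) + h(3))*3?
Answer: -9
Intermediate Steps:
F(I) = 5
h(P) = (3 + P)/P (h(P) = 2*((P + 3)/(P + P)) = 2*((3 + P)/((2*P))) = 2*((3 + P)*(1/(2*P))) = 2*((3 + P)/(2*P)) = (3 + P)/P)
(((-1 - 5) + (-4 + F(-3))²) + h(3))*3 = (((-1 - 5) + (-4 + 5)²) + (3 + 3)/3)*3 = ((-6 + 1²) + (⅓)*6)*3 = ((-6 + 1) + 2)*3 = (-5 + 2)*3 = -3*3 = -9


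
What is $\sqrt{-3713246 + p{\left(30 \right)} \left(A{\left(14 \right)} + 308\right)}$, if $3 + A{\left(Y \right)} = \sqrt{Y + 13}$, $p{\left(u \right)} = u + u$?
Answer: $\sqrt{-3694946 + 180 \sqrt{3}} \approx 1922.1 i$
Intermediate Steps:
$p{\left(u \right)} = 2 u$
$A{\left(Y \right)} = -3 + \sqrt{13 + Y}$ ($A{\left(Y \right)} = -3 + \sqrt{Y + 13} = -3 + \sqrt{13 + Y}$)
$\sqrt{-3713246 + p{\left(30 \right)} \left(A{\left(14 \right)} + 308\right)} = \sqrt{-3713246 + 2 \cdot 30 \left(\left(-3 + \sqrt{13 + 14}\right) + 308\right)} = \sqrt{-3713246 + 60 \left(\left(-3 + \sqrt{27}\right) + 308\right)} = \sqrt{-3713246 + 60 \left(\left(-3 + 3 \sqrt{3}\right) + 308\right)} = \sqrt{-3713246 + 60 \left(305 + 3 \sqrt{3}\right)} = \sqrt{-3713246 + \left(18300 + 180 \sqrt{3}\right)} = \sqrt{-3694946 + 180 \sqrt{3}}$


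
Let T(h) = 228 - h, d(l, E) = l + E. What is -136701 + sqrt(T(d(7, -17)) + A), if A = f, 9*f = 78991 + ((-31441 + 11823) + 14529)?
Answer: -136701 + 2*sqrt(19011)/3 ≈ -1.3661e+5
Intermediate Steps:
d(l, E) = E + l
f = 24634/3 (f = (78991 + ((-31441 + 11823) + 14529))/9 = (78991 + (-19618 + 14529))/9 = (78991 - 5089)/9 = (1/9)*73902 = 24634/3 ≈ 8211.3)
A = 24634/3 ≈ 8211.3
-136701 + sqrt(T(d(7, -17)) + A) = -136701 + sqrt((228 - (-17 + 7)) + 24634/3) = -136701 + sqrt((228 - 1*(-10)) + 24634/3) = -136701 + sqrt((228 + 10) + 24634/3) = -136701 + sqrt(238 + 24634/3) = -136701 + sqrt(25348/3) = -136701 + 2*sqrt(19011)/3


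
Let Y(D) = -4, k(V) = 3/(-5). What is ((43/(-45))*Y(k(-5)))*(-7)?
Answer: -1204/45 ≈ -26.756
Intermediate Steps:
k(V) = -⅗ (k(V) = 3*(-⅕) = -⅗)
((43/(-45))*Y(k(-5)))*(-7) = ((43/(-45))*(-4))*(-7) = ((43*(-1/45))*(-4))*(-7) = -43/45*(-4)*(-7) = (172/45)*(-7) = -1204/45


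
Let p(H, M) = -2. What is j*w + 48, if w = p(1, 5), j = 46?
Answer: -44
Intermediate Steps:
w = -2
j*w + 48 = 46*(-2) + 48 = -92 + 48 = -44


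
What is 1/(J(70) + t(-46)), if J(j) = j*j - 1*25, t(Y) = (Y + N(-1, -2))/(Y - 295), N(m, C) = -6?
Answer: 341/1662427 ≈ 0.00020512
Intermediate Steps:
t(Y) = (-6 + Y)/(-295 + Y) (t(Y) = (Y - 6)/(Y - 295) = (-6 + Y)/(-295 + Y))
J(j) = -25 + j**2 (J(j) = j**2 - 25 = -25 + j**2)
1/(J(70) + t(-46)) = 1/((-25 + 70**2) + (-6 - 46)/(-295 - 46)) = 1/((-25 + 4900) - 52/(-341)) = 1/(4875 - 1/341*(-52)) = 1/(4875 + 52/341) = 1/(1662427/341) = 341/1662427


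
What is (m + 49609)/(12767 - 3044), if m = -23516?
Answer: 26093/9723 ≈ 2.6836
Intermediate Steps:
(m + 49609)/(12767 - 3044) = (-23516 + 49609)/(12767 - 3044) = 26093/9723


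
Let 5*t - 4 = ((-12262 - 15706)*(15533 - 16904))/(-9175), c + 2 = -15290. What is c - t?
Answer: -663213072/45875 ≈ -14457.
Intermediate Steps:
c = -15292 (c = -2 - 15290 = -15292)
t = -38307428/45875 (t = ⅘ + (((-12262 - 15706)*(15533 - 16904))/(-9175))/5 = ⅘ + (-27968*(-1371)*(-1/9175))/5 = ⅘ + (38344128*(-1/9175))/5 = ⅘ + (⅕)*(-38344128/9175) = ⅘ - 38344128/45875 = -38307428/45875 ≈ -835.04)
c - t = -15292 - 1*(-38307428/45875) = -15292 + 38307428/45875 = -663213072/45875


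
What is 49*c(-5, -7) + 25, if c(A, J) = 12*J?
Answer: -4091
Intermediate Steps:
49*c(-5, -7) + 25 = 49*(12*(-7)) + 25 = 49*(-84) + 25 = -4116 + 25 = -4091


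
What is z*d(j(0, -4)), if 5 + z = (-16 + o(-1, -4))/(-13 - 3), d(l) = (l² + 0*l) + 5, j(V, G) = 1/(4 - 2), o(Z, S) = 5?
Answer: -1449/64 ≈ -22.641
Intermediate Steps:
j(V, G) = ½ (j(V, G) = 1/2 = ½)
d(l) = 5 + l² (d(l) = (l² + 0) + 5 = l² + 5 = 5 + l²)
z = -69/16 (z = -5 + (-16 + 5)/(-13 - 3) = -5 - 11/(-16) = -5 - 11*(-1/16) = -5 + 11/16 = -69/16 ≈ -4.3125)
z*d(j(0, -4)) = -69*(5 + (½)²)/16 = -69*(5 + ¼)/16 = -69/16*21/4 = -1449/64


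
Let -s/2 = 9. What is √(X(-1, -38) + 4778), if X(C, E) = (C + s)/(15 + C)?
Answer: √936222/14 ≈ 69.113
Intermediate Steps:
s = -18 (s = -2*9 = -18)
X(C, E) = (-18 + C)/(15 + C) (X(C, E) = (C - 18)/(15 + C) = (-18 + C)/(15 + C))
√(X(-1, -38) + 4778) = √((-18 - 1)/(15 - 1) + 4778) = √(-19/14 + 4778) = √(66873/14) = √936222/14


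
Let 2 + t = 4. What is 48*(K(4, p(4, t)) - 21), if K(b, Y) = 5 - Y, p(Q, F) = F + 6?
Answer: -1152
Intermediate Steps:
t = 2 (t = -2 + 4 = 2)
p(Q, F) = 6 + F
48*(K(4, p(4, t)) - 21) = 48*((5 - (6 + 2)) - 21) = 48*((5 - 1*8) - 21) = 48*((5 - 8) - 21) = 48*(-3 - 21) = 48*(-24) = -1152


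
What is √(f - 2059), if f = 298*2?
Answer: I*√1463 ≈ 38.249*I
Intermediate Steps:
f = 596
√(f - 2059) = √(596 - 2059) = √(-1463) = I*√1463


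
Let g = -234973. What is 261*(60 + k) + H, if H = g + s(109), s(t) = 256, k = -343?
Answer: -308580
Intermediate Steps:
H = -234717 (H = -234973 + 256 = -234717)
261*(60 + k) + H = 261*(60 - 343) - 234717 = 261*(-283) - 234717 = -73863 - 234717 = -308580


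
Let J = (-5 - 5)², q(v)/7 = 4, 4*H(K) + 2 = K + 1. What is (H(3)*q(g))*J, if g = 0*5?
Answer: 1400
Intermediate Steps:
H(K) = -¼ + K/4 (H(K) = -½ + (K + 1)/4 = -½ + (1 + K)/4 = -½ + (¼ + K/4) = -¼ + K/4)
g = 0
q(v) = 28 (q(v) = 7*4 = 28)
J = 100 (J = (-10)² = 100)
(H(3)*q(g))*J = ((-¼ + (¼)*3)*28)*100 = ((-¼ + ¾)*28)*100 = ((½)*28)*100 = 14*100 = 1400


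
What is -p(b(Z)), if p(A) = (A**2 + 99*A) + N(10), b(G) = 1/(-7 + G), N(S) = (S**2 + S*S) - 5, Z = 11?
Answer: -3517/16 ≈ -219.81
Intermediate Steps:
N(S) = -5 + 2*S**2 (N(S) = (S**2 + S**2) - 5 = 2*S**2 - 5 = -5 + 2*S**2)
p(A) = 195 + A**2 + 99*A (p(A) = (A**2 + 99*A) + (-5 + 2*10**2) = (A**2 + 99*A) + (-5 + 2*100) = (A**2 + 99*A) + (-5 + 200) = (A**2 + 99*A) + 195 = 195 + A**2 + 99*A)
-p(b(Z)) = -(195 + (1/(-7 + 11))**2 + 99/(-7 + 11)) = -(195 + (1/4)**2 + 99/4) = -(195 + (1/4)**2 + 99*(1/4)) = -(195 + 1/16 + 99/4) = -1*3517/16 = -3517/16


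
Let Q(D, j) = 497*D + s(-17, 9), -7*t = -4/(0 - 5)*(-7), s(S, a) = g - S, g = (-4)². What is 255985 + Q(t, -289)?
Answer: 1282078/5 ≈ 2.5642e+5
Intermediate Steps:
g = 16
s(S, a) = 16 - S
t = ⅘ (t = -(-4/(0 - 5))*(-7)/7 = -(-4/(-5))*(-7)/7 = -(-4*(-⅕))*(-7)/7 = -4*(-7)/35 = -⅐*(-28/5) = ⅘ ≈ 0.80000)
Q(D, j) = 33 + 497*D (Q(D, j) = 497*D + (16 - 1*(-17)) = 497*D + (16 + 17) = 497*D + 33 = 33 + 497*D)
255985 + Q(t, -289) = 255985 + (33 + 497*(⅘)) = 255985 + (33 + 1988/5) = 255985 + 2153/5 = 1282078/5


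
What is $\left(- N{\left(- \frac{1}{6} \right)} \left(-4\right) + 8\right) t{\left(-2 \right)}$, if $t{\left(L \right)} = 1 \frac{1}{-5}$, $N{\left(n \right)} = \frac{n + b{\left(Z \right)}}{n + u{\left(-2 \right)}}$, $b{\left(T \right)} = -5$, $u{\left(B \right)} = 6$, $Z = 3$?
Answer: $- \frac{156}{175} \approx -0.89143$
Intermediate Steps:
$N{\left(n \right)} = \frac{-5 + n}{6 + n}$ ($N{\left(n \right)} = \frac{n - 5}{n + 6} = \frac{-5 + n}{6 + n}$)
$t{\left(L \right)} = - \frac{1}{5}$ ($t{\left(L \right)} = 1 \left(- \frac{1}{5}\right) = - \frac{1}{5}$)
$\left(- N{\left(- \frac{1}{6} \right)} \left(-4\right) + 8\right) t{\left(-2 \right)} = \left(- \frac{-5 - \frac{1}{6}}{6 - \frac{1}{6}} \left(-4\right) + 8\right) \left(- \frac{1}{5}\right) = \left(- \frac{-31}{\frac{35}{6} \cdot 6} \left(-4\right) + 8\right) \left(- \frac{1}{5}\right) = \left(- \frac{6 \left(-31\right)}{35 \cdot 6} \left(-4\right) + 8\right) \left(- \frac{1}{5}\right) = \left(\left(-1\right) \left(- \frac{31}{35}\right) \left(-4\right) + 8\right) \left(- \frac{1}{5}\right) = \left(\frac{31}{35} \left(-4\right) + 8\right) \left(- \frac{1}{5}\right) = \left(- \frac{124}{35} + 8\right) \left(- \frac{1}{5}\right) = \frac{156}{35} \left(- \frac{1}{5}\right) = - \frac{156}{175}$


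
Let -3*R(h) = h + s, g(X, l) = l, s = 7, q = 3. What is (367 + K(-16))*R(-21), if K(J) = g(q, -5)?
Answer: 5068/3 ≈ 1689.3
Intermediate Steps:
K(J) = -5
R(h) = -7/3 - h/3 (R(h) = -(h + 7)/3 = -(7 + h)/3 = -7/3 - h/3)
(367 + K(-16))*R(-21) = (367 - 5)*(-7/3 - ⅓*(-21)) = 362*(-7/3 + 7) = 362*(14/3) = 5068/3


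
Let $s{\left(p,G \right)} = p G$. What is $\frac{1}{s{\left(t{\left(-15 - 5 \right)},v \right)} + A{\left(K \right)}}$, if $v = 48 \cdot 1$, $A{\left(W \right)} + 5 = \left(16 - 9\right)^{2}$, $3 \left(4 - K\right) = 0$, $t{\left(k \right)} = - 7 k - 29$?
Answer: $\frac{1}{5372} \approx 0.00018615$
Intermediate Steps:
$t{\left(k \right)} = -29 - 7 k$
$K = 4$ ($K = 4 - 0 = 4 + 0 = 4$)
$A{\left(W \right)} = 44$ ($A{\left(W \right)} = -5 + \left(16 - 9\right)^{2} = -5 + 7^{2} = -5 + 49 = 44$)
$v = 48$
$s{\left(p,G \right)} = G p$
$\frac{1}{s{\left(t{\left(-15 - 5 \right)},v \right)} + A{\left(K \right)}} = \frac{1}{48 \left(-29 - 7 \left(-15 - 5\right)\right) + 44} = \frac{1}{48 \left(-29 - -140\right) + 44} = \frac{1}{48 \left(-29 + 140\right) + 44} = \frac{1}{48 \cdot 111 + 44} = \frac{1}{5328 + 44} = \frac{1}{5372}$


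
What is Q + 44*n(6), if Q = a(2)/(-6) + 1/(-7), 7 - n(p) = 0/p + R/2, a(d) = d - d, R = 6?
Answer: 1231/7 ≈ 175.86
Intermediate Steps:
a(d) = 0
n(p) = 4 (n(p) = 7 - (0/p + 6/2) = 7 - (0 + 6*(1/2)) = 7 - (0 + 3) = 7 - 1*3 = 7 - 3 = 4)
Q = -1/7 (Q = 0/(-6) + 1/(-7) = 0*(-1/6) + 1*(-1/7) = 0 - 1/7 = -1/7 ≈ -0.14286)
Q + 44*n(6) = -1/7 + 44*4 = -1/7 + 176 = 1231/7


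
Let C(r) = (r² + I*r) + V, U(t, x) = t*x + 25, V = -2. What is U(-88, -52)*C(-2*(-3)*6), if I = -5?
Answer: 5125514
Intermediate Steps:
U(t, x) = 25 + t*x
C(r) = -2 + r² - 5*r (C(r) = (r² - 5*r) - 2 = -2 + r² - 5*r)
U(-88, -52)*C(-2*(-3)*6) = (25 - 88*(-52))*(-2 + (-2*(-3)*6)² - 5*(-2*(-3))*6) = (25 + 4576)*(-2 + (6*6)² - 30*6) = 4601*(-2 + 36² - 5*36) = 4601*(-2 + 1296 - 180) = 4601*1114 = 5125514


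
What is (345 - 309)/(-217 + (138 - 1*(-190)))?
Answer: 12/37 ≈ 0.32432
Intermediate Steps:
(345 - 309)/(-217 + (138 - 1*(-190))) = 36/(-217 + (138 + 190)) = 36/(-217 + 328) = 36/111 = 36*(1/111) = 12/37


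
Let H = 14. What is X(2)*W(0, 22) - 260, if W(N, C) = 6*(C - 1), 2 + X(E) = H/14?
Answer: -386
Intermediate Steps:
X(E) = -1 (X(E) = -2 + 14/14 = -2 + 14*(1/14) = -2 + 1 = -1)
W(N, C) = -6 + 6*C (W(N, C) = 6*(-1 + C) = -6 + 6*C)
X(2)*W(0, 22) - 260 = -(-6 + 6*22) - 260 = -(-6 + 132) - 260 = -1*126 - 260 = -126 - 260 = -386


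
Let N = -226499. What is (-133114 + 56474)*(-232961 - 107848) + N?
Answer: 26119375261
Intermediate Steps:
(-133114 + 56474)*(-232961 - 107848) + N = (-133114 + 56474)*(-232961 - 107848) - 226499 = -76640*(-340809) - 226499 = 26119601760 - 226499 = 26119375261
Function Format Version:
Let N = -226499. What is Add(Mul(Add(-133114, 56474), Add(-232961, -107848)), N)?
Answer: 26119375261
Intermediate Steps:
Add(Mul(Add(-133114, 56474), Add(-232961, -107848)), N) = Add(Mul(Add(-133114, 56474), Add(-232961, -107848)), -226499) = Add(Mul(-76640, -340809), -226499) = Add(26119601760, -226499) = 26119375261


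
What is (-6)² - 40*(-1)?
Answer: 76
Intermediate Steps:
(-6)² - 40*(-1) = 36 + 40 = 76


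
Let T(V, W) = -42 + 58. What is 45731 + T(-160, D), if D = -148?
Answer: 45747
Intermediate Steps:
T(V, W) = 16
45731 + T(-160, D) = 45731 + 16 = 45747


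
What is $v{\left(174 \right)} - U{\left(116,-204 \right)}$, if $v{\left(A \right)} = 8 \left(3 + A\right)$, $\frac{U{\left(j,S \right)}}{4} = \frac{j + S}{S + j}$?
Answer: $1412$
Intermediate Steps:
$U{\left(j,S \right)} = 4$ ($U{\left(j,S \right)} = 4 \frac{j + S}{S + j} = 4 \frac{S + j}{S + j} = 4 \cdot 1 = 4$)
$v{\left(A \right)} = 24 + 8 A$
$v{\left(174 \right)} - U{\left(116,-204 \right)} = \left(24 + 8 \cdot 174\right) - 4 = \left(24 + 1392\right) - 4 = 1416 - 4 = 1412$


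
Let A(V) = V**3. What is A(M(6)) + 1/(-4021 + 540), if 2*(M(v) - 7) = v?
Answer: 3480999/3481 ≈ 1000.0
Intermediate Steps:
M(v) = 7 + v/2
A(M(6)) + 1/(-4021 + 540) = (7 + (1/2)*6)**3 + 1/(-4021 + 540) = (7 + 3)**3 + 1/(-3481) = 10**3 - 1/3481 = 1000 - 1/3481 = 3480999/3481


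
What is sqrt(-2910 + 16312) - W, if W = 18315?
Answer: -18315 + sqrt(13402) ≈ -18199.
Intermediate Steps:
sqrt(-2910 + 16312) - W = sqrt(-2910 + 16312) - 1*18315 = sqrt(13402) - 18315 = -18315 + sqrt(13402)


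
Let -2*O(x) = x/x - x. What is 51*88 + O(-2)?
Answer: 8973/2 ≈ 4486.5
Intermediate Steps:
O(x) = -½ + x/2 (O(x) = -(x/x - x)/2 = -(1 - x)/2 = -½ + x/2)
51*88 + O(-2) = 51*88 + (-½ + (½)*(-2)) = 4488 + (-½ - 1) = 4488 - 3/2 = 8973/2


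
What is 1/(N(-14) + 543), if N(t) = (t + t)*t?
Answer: 1/935 ≈ 0.0010695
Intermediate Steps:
N(t) = 2*t² (N(t) = (2*t)*t = 2*t²)
1/(N(-14) + 543) = 1/(2*(-14)² + 543) = 1/(2*196 + 543) = 1/(392 + 543) = 1/935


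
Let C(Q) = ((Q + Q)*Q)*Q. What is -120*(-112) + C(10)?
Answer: 15440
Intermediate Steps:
C(Q) = 2*Q³ (C(Q) = ((2*Q)*Q)*Q = (2*Q²)*Q = 2*Q³)
-120*(-112) + C(10) = -120*(-112) + 2*10³ = 13440 + 2*1000 = 13440 + 2000 = 15440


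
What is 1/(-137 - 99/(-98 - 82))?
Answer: -20/2729 ≈ -0.0073287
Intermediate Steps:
1/(-137 - 99/(-98 - 82)) = 1/(-137 - 99/(-180)) = 1/(-137 - 1/180*(-99)) = 1/(-137 + 11/20) = 1/(-2729/20) = -20/2729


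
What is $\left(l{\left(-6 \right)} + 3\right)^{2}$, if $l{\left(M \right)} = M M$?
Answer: $1521$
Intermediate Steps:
$l{\left(M \right)} = M^{2}$
$\left(l{\left(-6 \right)} + 3\right)^{2} = \left(\left(-6\right)^{2} + 3\right)^{2} = \left(36 + 3\right)^{2} = 39^{2} = 1521$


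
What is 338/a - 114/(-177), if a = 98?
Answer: 11833/2891 ≈ 4.0930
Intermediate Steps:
338/a - 114/(-177) = 338/98 - 114/(-177) = 338*(1/98) - 114*(-1/177) = 169/49 + 38/59 = 11833/2891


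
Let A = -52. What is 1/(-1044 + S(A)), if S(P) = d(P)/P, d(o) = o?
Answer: -1/1043 ≈ -0.00095877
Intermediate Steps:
S(P) = 1 (S(P) = P/P = 1)
1/(-1044 + S(A)) = 1/(-1044 + 1) = 1/(-1043) = -1/1043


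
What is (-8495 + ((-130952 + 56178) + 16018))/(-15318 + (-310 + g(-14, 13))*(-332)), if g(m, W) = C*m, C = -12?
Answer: -67251/31826 ≈ -2.1131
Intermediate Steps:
g(m, W) = -12*m
(-8495 + ((-130952 + 56178) + 16018))/(-15318 + (-310 + g(-14, 13))*(-332)) = (-8495 + ((-130952 + 56178) + 16018))/(-15318 + (-310 - 12*(-14))*(-332)) = (-8495 + (-74774 + 16018))/(-15318 + (-310 + 168)*(-332)) = (-8495 - 58756)/(-15318 - 142*(-332)) = -67251/(-15318 + 47144) = -67251/31826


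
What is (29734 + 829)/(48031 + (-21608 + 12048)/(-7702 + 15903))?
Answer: 250647163/393892671 ≈ 0.63633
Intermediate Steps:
(29734 + 829)/(48031 + (-21608 + 12048)/(-7702 + 15903)) = 30563/(48031 - 9560/8201) = 30563/(393892671/8201) = 30563*(8201/393892671) = 250647163/393892671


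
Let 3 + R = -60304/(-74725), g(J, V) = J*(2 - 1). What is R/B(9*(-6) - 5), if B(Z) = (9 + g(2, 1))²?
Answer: -163871/9041725 ≈ -0.018124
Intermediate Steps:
g(J, V) = J (g(J, V) = J*1 = J)
B(Z) = 121 (B(Z) = (9 + 2)² = 11² = 121)
R = -163871/74725 (R = -3 - 60304/(-74725) = -3 - 60304*(-1/74725) = -3 + 60304/74725 = -163871/74725 ≈ -2.1930)
R/B(9*(-6) - 5) = -163871/74725/121 = -163871/74725*1/121 = -163871/9041725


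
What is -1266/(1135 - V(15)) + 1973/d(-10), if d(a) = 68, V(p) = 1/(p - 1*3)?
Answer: 25837231/926092 ≈ 27.899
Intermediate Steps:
V(p) = 1/(-3 + p) (V(p) = 1/(p - 3) = 1/(-3 + p))
-1266/(1135 - V(15)) + 1973/d(-10) = -1266/(1135 - 1/(-3 + 15)) + 1973/68 = -1266/(1135 - 1/12) + 1973*(1/68) = -1266/(1135 - 1*1/12) + 1973/68 = -1266/(1135 - 1/12) + 1973/68 = -1266/13619/12 + 1973/68 = -1266*12/13619 + 1973/68 = -15192/13619 + 1973/68 = 25837231/926092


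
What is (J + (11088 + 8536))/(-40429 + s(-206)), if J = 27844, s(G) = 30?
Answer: -47468/40399 ≈ -1.1750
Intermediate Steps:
(J + (11088 + 8536))/(-40429 + s(-206)) = (27844 + (11088 + 8536))/(-40429 + 30) = (27844 + 19624)/(-40399) = 47468*(-1/40399) = -47468/40399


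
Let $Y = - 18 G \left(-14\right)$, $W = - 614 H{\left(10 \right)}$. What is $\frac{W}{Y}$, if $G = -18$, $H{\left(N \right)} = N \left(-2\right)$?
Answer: $- \frac{1535}{567} \approx -2.7072$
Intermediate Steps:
$H{\left(N \right)} = - 2 N$
$W = 12280$ ($W = - 614 \left(\left(-2\right) 10\right) = \left(-614\right) \left(-20\right) = 12280$)
$Y = -4536$ ($Y = \left(-18\right) \left(-18\right) \left(-14\right) = 324 \left(-14\right) = -4536$)
$\frac{W}{Y} = \frac{12280}{-4536} = 12280 \left(- \frac{1}{4536}\right) = - \frac{1535}{567}$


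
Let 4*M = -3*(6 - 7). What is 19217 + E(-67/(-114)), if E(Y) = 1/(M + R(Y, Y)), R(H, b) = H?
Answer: 5861413/305 ≈ 19218.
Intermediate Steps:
M = ¾ (M = (-3*(6 - 7))/4 = (-3*(-1))/4 = (¼)*3 = ¾ ≈ 0.75000)
E(Y) = 1/(¾ + Y)
19217 + E(-67/(-114)) = 19217 + 4/(3 + 4*(-67/(-114))) = 19217 + 4/(3 + 4*(-67*(-1/114))) = 19217 + 4/(3 + 4*(67/114)) = 19217 + 4/(3 + 134/57) = 19217 + 4/(305/57) = 19217 + 4*(57/305) = 19217 + 228/305 = 5861413/305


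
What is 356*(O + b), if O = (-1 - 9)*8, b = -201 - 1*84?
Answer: -129940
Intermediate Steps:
b = -285 (b = -201 - 84 = -285)
O = -80 (O = -10*8 = -80)
356*(O + b) = 356*(-80 - 285) = 356*(-365) = -129940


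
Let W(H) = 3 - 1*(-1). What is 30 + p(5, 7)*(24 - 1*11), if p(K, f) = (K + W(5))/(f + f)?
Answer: 537/14 ≈ 38.357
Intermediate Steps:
W(H) = 4 (W(H) = 3 + 1 = 4)
p(K, f) = (4 + K)/(2*f) (p(K, f) = (K + 4)/(f + f) = (4 + K)/((2*f)) = (4 + K)*(1/(2*f)) = (4 + K)/(2*f))
30 + p(5, 7)*(24 - 1*11) = 30 + ((½)*(4 + 5)/7)*(24 - 1*11) = 30 + ((½)*(⅐)*9)*(24 - 11) = 30 + (9/14)*13 = 30 + 117/14 = 537/14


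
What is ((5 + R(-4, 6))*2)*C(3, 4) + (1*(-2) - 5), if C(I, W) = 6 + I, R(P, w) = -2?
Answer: 47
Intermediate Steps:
((5 + R(-4, 6))*2)*C(3, 4) + (1*(-2) - 5) = ((5 - 2)*2)*(6 + 3) + (1*(-2) - 5) = (3*2)*9 + (-2 - 5) = 6*9 - 7 = 54 - 7 = 47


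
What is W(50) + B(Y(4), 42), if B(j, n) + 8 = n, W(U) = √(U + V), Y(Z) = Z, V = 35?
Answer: 34 + √85 ≈ 43.220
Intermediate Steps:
W(U) = √(35 + U) (W(U) = √(U + 35) = √(35 + U))
B(j, n) = -8 + n
W(50) + B(Y(4), 42) = √(35 + 50) + (-8 + 42) = √85 + 34 = 34 + √85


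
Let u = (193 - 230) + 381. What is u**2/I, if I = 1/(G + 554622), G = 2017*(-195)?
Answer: 19088425152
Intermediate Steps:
G = -393315
u = 344 (u = -37 + 381 = 344)
I = 1/161307 (I = 1/(-393315 + 554622) = 1/161307 ≈ 6.1994e-6)
u**2/I = 344**2/(1/161307) = 118336*161307 = 19088425152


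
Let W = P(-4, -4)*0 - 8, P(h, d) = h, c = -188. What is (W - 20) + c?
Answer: -216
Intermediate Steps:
W = -8 (W = -4*0 - 8 = 0 - 8 = -8)
(W - 20) + c = (-8 - 20) - 188 = -28 - 188 = -216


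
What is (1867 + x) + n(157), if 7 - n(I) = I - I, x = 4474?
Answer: 6348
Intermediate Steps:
n(I) = 7 (n(I) = 7 - (I - I) = 7 - 1*0 = 7 + 0 = 7)
(1867 + x) + n(157) = (1867 + 4474) + 7 = 6341 + 7 = 6348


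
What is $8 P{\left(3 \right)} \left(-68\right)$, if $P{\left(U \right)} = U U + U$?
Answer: $-6528$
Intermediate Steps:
$P{\left(U \right)} = U + U^{2}$ ($P{\left(U \right)} = U^{2} + U = U + U^{2}$)
$8 P{\left(3 \right)} \left(-68\right) = 8 \cdot 3 \left(1 + 3\right) \left(-68\right) = 8 \cdot 3 \cdot 4 \left(-68\right) = 8 \cdot 12 \left(-68\right) = 96 \left(-68\right) = -6528$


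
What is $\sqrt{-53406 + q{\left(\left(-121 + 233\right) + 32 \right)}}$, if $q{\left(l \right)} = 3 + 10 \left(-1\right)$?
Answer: $i \sqrt{53413} \approx 231.11 i$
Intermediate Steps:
$q{\left(l \right)} = -7$ ($q{\left(l \right)} = 3 - 10 = -7$)
$\sqrt{-53406 + q{\left(\left(-121 + 233\right) + 32 \right)}} = \sqrt{-53406 - 7} = \sqrt{-53413} = i \sqrt{53413}$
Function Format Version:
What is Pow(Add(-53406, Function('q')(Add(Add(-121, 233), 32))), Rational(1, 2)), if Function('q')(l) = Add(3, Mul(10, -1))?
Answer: Mul(I, Pow(53413, Rational(1, 2))) ≈ Mul(231.11, I)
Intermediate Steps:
Function('q')(l) = -7 (Function('q')(l) = Add(3, -10) = -7)
Pow(Add(-53406, Function('q')(Add(Add(-121, 233), 32))), Rational(1, 2)) = Pow(Add(-53406, -7), Rational(1, 2)) = Pow(-53413, Rational(1, 2)) = Mul(I, Pow(53413, Rational(1, 2)))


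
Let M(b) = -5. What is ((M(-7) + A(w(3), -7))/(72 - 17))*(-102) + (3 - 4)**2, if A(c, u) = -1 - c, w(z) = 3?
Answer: 973/55 ≈ 17.691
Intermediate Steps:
((M(-7) + A(w(3), -7))/(72 - 17))*(-102) + (3 - 4)**2 = ((-5 + (-1 - 1*3))/(72 - 17))*(-102) + (3 - 4)**2 = ((-5 + (-1 - 3))/55)*(-102) + (-1)**2 = ((-5 - 4)*(1/55))*(-102) + 1 = -9*1/55*(-102) + 1 = -9/55*(-102) + 1 = 918/55 + 1 = 973/55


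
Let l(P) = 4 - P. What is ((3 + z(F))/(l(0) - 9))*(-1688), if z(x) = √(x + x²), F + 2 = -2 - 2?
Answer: 5064/5 + 1688*√30/5 ≈ 2861.9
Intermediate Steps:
F = -6 (F = -2 + (-2 - 2) = -2 - 4 = -6)
((3 + z(F))/(l(0) - 9))*(-1688) = ((3 + √(-6*(1 - 6)))/((4 - 1*0) - 9))*(-1688) = ((3 + √(-6*(-5)))/((4 + 0) - 9))*(-1688) = ((3 + √30)/(4 - 9))*(-1688) = ((3 + √30)/(-5))*(-1688) = ((3 + √30)*(-⅕))*(-1688) = (-⅗ - √30/5)*(-1688) = 5064/5 + 1688*√30/5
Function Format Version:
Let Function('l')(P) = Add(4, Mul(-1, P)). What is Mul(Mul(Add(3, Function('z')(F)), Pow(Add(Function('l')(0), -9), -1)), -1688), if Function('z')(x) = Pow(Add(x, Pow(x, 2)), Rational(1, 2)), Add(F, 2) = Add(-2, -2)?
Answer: Add(Rational(5064, 5), Mul(Rational(1688, 5), Pow(30, Rational(1, 2)))) ≈ 2861.9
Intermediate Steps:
F = -6 (F = Add(-2, Add(-2, -2)) = Add(-2, -4) = -6)
Mul(Mul(Add(3, Function('z')(F)), Pow(Add(Function('l')(0), -9), -1)), -1688) = Mul(Mul(Add(3, Pow(Mul(-6, Add(1, -6)), Rational(1, 2))), Pow(Add(Add(4, Mul(-1, 0)), -9), -1)), -1688) = Mul(Mul(Add(3, Pow(Mul(-6, -5), Rational(1, 2))), Pow(Add(Add(4, 0), -9), -1)), -1688) = Mul(Mul(Add(3, Pow(30, Rational(1, 2))), Pow(Add(4, -9), -1)), -1688) = Mul(Mul(Add(3, Pow(30, Rational(1, 2))), Pow(-5, -1)), -1688) = Mul(Mul(Add(3, Pow(30, Rational(1, 2))), Rational(-1, 5)), -1688) = Mul(Add(Rational(-3, 5), Mul(Rational(-1, 5), Pow(30, Rational(1, 2)))), -1688) = Add(Rational(5064, 5), Mul(Rational(1688, 5), Pow(30, Rational(1, 2))))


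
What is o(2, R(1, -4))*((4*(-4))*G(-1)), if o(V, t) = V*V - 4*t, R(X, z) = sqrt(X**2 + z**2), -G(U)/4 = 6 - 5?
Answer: 256 - 256*sqrt(17) ≈ -799.51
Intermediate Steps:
G(U) = -4 (G(U) = -4*(6 - 5) = -4*1 = -4)
o(V, t) = V**2 - 4*t
o(2, R(1, -4))*((4*(-4))*G(-1)) = (2**2 - 4*sqrt(1**2 + (-4)**2))*((4*(-4))*(-4)) = (4 - 4*sqrt(1 + 16))*(-16*(-4)) = (4 - 4*sqrt(17))*64 = 256 - 256*sqrt(17)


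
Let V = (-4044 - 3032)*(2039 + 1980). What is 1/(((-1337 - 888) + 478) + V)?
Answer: -1/28440191 ≈ -3.5162e-8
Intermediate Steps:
V = -28438444 (V = -7076*4019 = -28438444)
1/(((-1337 - 888) + 478) + V) = 1/(((-1337 - 888) + 478) - 28438444) = 1/((-2225 + 478) - 28438444) = 1/(-1747 - 28438444) = 1/(-28440191) = -1/28440191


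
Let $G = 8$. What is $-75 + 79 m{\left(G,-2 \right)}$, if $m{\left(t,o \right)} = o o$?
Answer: $241$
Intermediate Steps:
$m{\left(t,o \right)} = o^{2}$
$-75 + 79 m{\left(G,-2 \right)} = -75 + 79 \left(-2\right)^{2} = -75 + 79 \cdot 4 = -75 + 316 = 241$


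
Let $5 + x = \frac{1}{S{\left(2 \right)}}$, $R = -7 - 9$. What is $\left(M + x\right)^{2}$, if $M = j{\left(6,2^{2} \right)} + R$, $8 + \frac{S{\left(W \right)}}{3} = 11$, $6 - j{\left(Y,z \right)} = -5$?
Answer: $\frac{7921}{81} \approx 97.79$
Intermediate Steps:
$j{\left(Y,z \right)} = 11$ ($j{\left(Y,z \right)} = 6 - -5 = 6 + 5 = 11$)
$S{\left(W \right)} = 9$ ($S{\left(W \right)} = -24 + 3 \cdot 11 = -24 + 33 = 9$)
$R = -16$ ($R = -7 - 9 = -16$)
$M = -5$ ($M = 11 - 16 = -5$)
$x = - \frac{44}{9}$ ($x = -5 + \frac{1}{9} = - \frac{44}{9} \approx -4.8889$)
$\left(M + x\right)^{2} = \left(-5 - \frac{44}{9}\right)^{2} = \left(- \frac{89}{9}\right)^{2} = \frac{7921}{81}$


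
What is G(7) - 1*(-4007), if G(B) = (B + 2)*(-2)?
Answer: 3989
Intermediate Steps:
G(B) = -4 - 2*B (G(B) = (2 + B)*(-2) = -4 - 2*B)
G(7) - 1*(-4007) = (-4 - 2*7) - 1*(-4007) = (-4 - 14) + 4007 = -18 + 4007 = 3989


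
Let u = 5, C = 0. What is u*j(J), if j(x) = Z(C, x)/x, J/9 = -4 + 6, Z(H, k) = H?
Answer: 0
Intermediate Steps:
J = 18 (J = 9*(-4 + 6) = 9*2 = 18)
j(x) = 0 (j(x) = 0/x = 0)
u*j(J) = 5*0 = 0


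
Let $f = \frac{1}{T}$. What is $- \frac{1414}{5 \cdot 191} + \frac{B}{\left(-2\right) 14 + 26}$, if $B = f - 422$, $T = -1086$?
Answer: $\frac{434598607}{2074260} \approx 209.52$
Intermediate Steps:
$f = - \frac{1}{1086}$ ($f = \frac{1}{-1086} = - \frac{1}{1086} \approx -0.00092081$)
$B = - \frac{458293}{1086}$ ($B = - \frac{1}{1086} - 422 = - \frac{458293}{1086} \approx -422.0$)
$- \frac{1414}{5 \cdot 191} + \frac{B}{\left(-2\right) 14 + 26} = - \frac{1414}{5 \cdot 191} - \frac{458293}{1086 \left(\left(-2\right) 14 + 26\right)} = - \frac{1414}{955} - \frac{458293}{1086 \left(-28 + 26\right)} = \left(-1414\right) \frac{1}{955} - \frac{458293}{1086 \left(-2\right)} = - \frac{1414}{955} - - \frac{458293}{2172} = - \frac{1414}{955} + \frac{458293}{2172} = \frac{434598607}{2074260}$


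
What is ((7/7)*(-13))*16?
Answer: -208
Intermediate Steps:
((7/7)*(-13))*16 = ((7*(⅐))*(-13))*16 = (1*(-13))*16 = -13*16 = -208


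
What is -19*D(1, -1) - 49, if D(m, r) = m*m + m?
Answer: -87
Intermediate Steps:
D(m, r) = m + m**2 (D(m, r) = m**2 + m = m + m**2)
-19*D(1, -1) - 49 = -19*(1 + 1) - 49 = -19*2 - 49 = -38 - 49 = -87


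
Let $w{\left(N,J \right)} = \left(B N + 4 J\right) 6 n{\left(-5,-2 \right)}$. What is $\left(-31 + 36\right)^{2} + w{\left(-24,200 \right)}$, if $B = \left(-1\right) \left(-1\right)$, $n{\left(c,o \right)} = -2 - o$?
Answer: $25$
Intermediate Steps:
$B = 1$
$w{\left(N,J \right)} = 0$ ($w{\left(N,J \right)} = \left(1 N + 4 J\right) 6 \left(-2 - -2\right) = \left(N + 4 J\right) 6 \left(-2 + 2\right) = \left(6 N + 24 J\right) 0 = 0$)
$\left(-31 + 36\right)^{2} + w{\left(-24,200 \right)} = \left(-31 + 36\right)^{2} + 0 = 5^{2} + 0 = 25 + 0 = 25$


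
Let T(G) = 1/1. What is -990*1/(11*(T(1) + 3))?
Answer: -45/2 ≈ -22.500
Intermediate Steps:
T(G) = 1
-990*1/(11*(T(1) + 3)) = -990*1/(11*(1 + 3)) = -990/(11*4) = -990/44 = -990*1/44 = -45/2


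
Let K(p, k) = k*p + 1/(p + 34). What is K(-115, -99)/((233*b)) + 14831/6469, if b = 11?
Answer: 9044568389/1342983807 ≈ 6.7347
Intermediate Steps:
K(p, k) = 1/(34 + p) + k*p (K(p, k) = k*p + 1/(34 + p) = 1/(34 + p) + k*p)
K(-115, -99)/((233*b)) + 14831/6469 = ((1 - 99*(-115)² + 34*(-99)*(-115))/(34 - 115))/((233*11)) + 14831/6469 = ((1 - 99*13225 + 387090)/(-81))/2563 + 14831*(1/6469) = -(1 - 1309275 + 387090)/81*(1/2563) + 14831/6469 = -1/81*(-922184)*(1/2563) + 14831/6469 = (922184/81)*(1/2563) + 14831/6469 = 922184/207603 + 14831/6469 = 9044568389/1342983807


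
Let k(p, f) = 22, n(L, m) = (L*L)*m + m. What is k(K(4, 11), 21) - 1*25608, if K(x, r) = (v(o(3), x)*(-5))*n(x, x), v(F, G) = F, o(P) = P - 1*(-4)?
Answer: -25586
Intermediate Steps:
o(P) = 4 + P (o(P) = P + 4 = 4 + P)
n(L, m) = m + m*L² (n(L, m) = L²*m + m = m*L² + m = m + m*L²)
K(x, r) = -35*x*(1 + x²) (K(x, r) = ((4 + 3)*(-5))*(x*(1 + x²)) = (7*(-5))*(x*(1 + x²)) = -35*x*(1 + x²))
k(K(4, 11), 21) - 1*25608 = 22 - 1*25608 = 22 - 25608 = -25586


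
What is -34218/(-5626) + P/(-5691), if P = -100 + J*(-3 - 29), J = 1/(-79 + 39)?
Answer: 488231843/80043915 ≈ 6.0995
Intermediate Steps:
J = -1/40 (J = 1/(-40) = -1/40 ≈ -0.025000)
P = -496/5 (P = -100 - (-3 - 29)/40 = -100 - 1/40*(-32) = -100 + ⅘ = -496/5 ≈ -99.200)
-34218/(-5626) + P/(-5691) = -34218/(-5626) - 496/5/(-5691) = -34218*(-1/5626) - 496/5*(-1/5691) = 17109/2813 + 496/28455 = 488231843/80043915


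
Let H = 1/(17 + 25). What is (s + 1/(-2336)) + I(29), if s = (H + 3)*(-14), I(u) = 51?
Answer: 60733/7008 ≈ 8.6662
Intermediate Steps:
H = 1/42 ≈ 0.023810
s = -127/3 (s = (1/42 + 3)*(-14) = (127/42)*(-14) = -127/3 ≈ -42.333)
(s + 1/(-2336)) + I(29) = (-127/3 + 1/(-2336)) + 51 = (-127/3 - 1/2336) + 51 = -296675/7008 + 51 = 60733/7008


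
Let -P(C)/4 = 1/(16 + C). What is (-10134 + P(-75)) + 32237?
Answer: 1304081/59 ≈ 22103.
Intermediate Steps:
P(C) = -4/(16 + C)
(-10134 + P(-75)) + 32237 = (-10134 - 4/(16 - 75)) + 32237 = (-10134 - 4/(-59)) + 32237 = (-10134 - 4*(-1/59)) + 32237 = (-10134 + 4/59) + 32237 = -597902/59 + 32237 = 1304081/59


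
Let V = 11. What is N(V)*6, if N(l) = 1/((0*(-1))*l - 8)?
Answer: -3/4 ≈ -0.75000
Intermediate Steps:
N(l) = -1/8 (N(l) = 1/(0*l - 8) = 1/(0 - 8) = 1/(-8) = -1/8)
N(V)*6 = -1/8*6 = -3/4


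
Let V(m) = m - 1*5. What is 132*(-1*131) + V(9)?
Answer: -17288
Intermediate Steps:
V(m) = -5 + m (V(m) = m - 5 = -5 + m)
132*(-1*131) + V(9) = 132*(-1*131) + (-5 + 9) = 132*(-131) + 4 = -17292 + 4 = -17288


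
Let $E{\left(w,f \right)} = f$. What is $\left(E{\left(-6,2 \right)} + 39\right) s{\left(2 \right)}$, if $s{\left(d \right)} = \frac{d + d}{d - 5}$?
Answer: $- \frac{164}{3} \approx -54.667$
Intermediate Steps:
$s{\left(d \right)} = \frac{2 d}{-5 + d}$
$\left(E{\left(-6,2 \right)} + 39\right) s{\left(2 \right)} = \left(2 + 39\right) 2 \cdot 2 \frac{1}{-5 + 2} = 41 \cdot 2 \cdot 2 \frac{1}{-3} = 41 \cdot 2 \cdot 2 \left(- \frac{1}{3}\right) = 41 \left(- \frac{4}{3}\right) = - \frac{164}{3}$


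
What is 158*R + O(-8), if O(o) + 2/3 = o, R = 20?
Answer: 9454/3 ≈ 3151.3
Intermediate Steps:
O(o) = -2/3 + o
158*R + O(-8) = 158*20 + (-2/3 - 8) = 3160 - 26/3 = 9454/3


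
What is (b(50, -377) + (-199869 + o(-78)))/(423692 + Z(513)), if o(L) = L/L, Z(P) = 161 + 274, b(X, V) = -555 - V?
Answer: -18186/38557 ≈ -0.47167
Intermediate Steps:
Z(P) = 435
o(L) = 1
(b(50, -377) + (-199869 + o(-78)))/(423692 + Z(513)) = ((-555 - 1*(-377)) + (-199869 + 1))/(423692 + 435) = ((-555 + 377) - 199868)/424127 = (-178 - 199868)*(1/424127) = -200046*1/424127 = -18186/38557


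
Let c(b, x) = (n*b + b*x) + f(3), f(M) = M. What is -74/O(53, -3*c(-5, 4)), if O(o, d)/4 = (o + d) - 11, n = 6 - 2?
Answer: -37/306 ≈ -0.12092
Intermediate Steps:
n = 4
c(b, x) = 3 + 4*b + b*x (c(b, x) = (4*b + b*x) + 3 = 3 + 4*b + b*x)
O(o, d) = -44 + 4*d + 4*o (O(o, d) = 4*((o + d) - 11) = 4*((d + o) - 11) = 4*(-11 + d + o) = -44 + 4*d + 4*o)
-74/O(53, -3*c(-5, 4)) = -74/(-44 + 4*(-3*(3 + 4*(-5) - 5*4)) + 4*53) = -74/(-44 + 4*(-3*(3 - 20 - 20)) + 212) = -74/(-44 + 4*(-3*(-37)) + 212) = -74/(-44 + 4*111 + 212) = -74/(-44 + 444 + 212) = -74/612 = -74*1/612 = -37/306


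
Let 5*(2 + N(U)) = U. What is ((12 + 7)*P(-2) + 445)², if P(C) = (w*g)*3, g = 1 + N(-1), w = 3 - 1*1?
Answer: 2374681/25 ≈ 94987.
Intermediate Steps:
N(U) = -2 + U/5
w = 2 (w = 3 - 1 = 2)
g = -6/5 (g = 1 + (-2 + (⅕)*(-1)) = 1 + (-2 - ⅕) = 1 - 11/5 = -6/5 ≈ -1.2000)
P(C) = -36/5 (P(C) = (2*(-6/5))*3 = -12/5*3 = -36/5)
((12 + 7)*P(-2) + 445)² = ((12 + 7)*(-36/5) + 445)² = (19*(-36/5) + 445)² = (-684/5 + 445)² = (1541/5)² = 2374681/25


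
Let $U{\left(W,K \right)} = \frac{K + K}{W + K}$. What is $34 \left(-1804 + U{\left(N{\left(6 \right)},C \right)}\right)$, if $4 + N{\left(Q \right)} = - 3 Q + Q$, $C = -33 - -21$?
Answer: $- \frac{429148}{7} \approx -61307.0$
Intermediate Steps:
$C = -12$ ($C = -33 + 21 = -12$)
$N{\left(Q \right)} = -4 - 2 Q$ ($N{\left(Q \right)} = -4 + \left(- 3 Q + Q\right) = -4 - 2 Q$)
$U{\left(W,K \right)} = \frac{2 K}{K + W}$
$34 \left(-1804 + U{\left(N{\left(6 \right)},C \right)}\right) = 34 \left(-1804 + 2 \left(-12\right) \frac{1}{-12 - 16}\right) = 34 \left(-1804 + 2 \left(-12\right) \frac{1}{-28}\right) = 34 \left(-1804 + 2 \left(-12\right) \left(- \frac{1}{28}\right)\right) = 34 \left(-1804 + \frac{6}{7}\right) = 34 \left(- \frac{12622}{7}\right) = - \frac{429148}{7}$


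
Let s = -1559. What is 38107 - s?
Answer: 39666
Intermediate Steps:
38107 - s = 38107 - 1*(-1559) = 38107 + 1559 = 39666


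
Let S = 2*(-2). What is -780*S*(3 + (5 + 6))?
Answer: 43680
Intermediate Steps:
S = -4
-780*S*(3 + (5 + 6)) = -780*(-4*(3 + (5 + 6))) = -780*(-4*(3 + 11)) = -780*(-4*14) = -780*(-56) = -30*(-1456) = 43680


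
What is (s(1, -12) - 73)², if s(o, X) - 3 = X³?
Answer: 3232804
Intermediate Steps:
s(o, X) = 3 + X³
(s(1, -12) - 73)² = ((3 + (-12)³) - 73)² = ((3 - 1728) - 73)² = (-1725 - 73)² = (-1798)² = 3232804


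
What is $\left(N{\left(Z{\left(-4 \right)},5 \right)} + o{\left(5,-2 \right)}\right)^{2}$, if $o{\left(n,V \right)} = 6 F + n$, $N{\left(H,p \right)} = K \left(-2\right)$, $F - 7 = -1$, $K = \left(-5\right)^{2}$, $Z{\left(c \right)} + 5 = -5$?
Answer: $81$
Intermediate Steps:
$Z{\left(c \right)} = -10$ ($Z{\left(c \right)} = -5 - 5 = -10$)
$K = 25$
$F = 6$ ($F = 7 - 1 = 6$)
$N{\left(H,p \right)} = -50$ ($N{\left(H,p \right)} = 25 \left(-2\right) = -50$)
$o{\left(n,V \right)} = 36 + n$ ($o{\left(n,V \right)} = 6 \cdot 6 + n = 36 + n$)
$\left(N{\left(Z{\left(-4 \right)},5 \right)} + o{\left(5,-2 \right)}\right)^{2} = \left(-50 + \left(36 + 5\right)\right)^{2} = \left(-50 + 41\right)^{2} = \left(-9\right)^{2} = 81$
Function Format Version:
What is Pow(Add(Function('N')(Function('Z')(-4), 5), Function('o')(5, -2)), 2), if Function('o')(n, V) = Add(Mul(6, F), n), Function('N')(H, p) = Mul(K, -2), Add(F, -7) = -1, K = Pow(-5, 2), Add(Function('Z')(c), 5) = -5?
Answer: 81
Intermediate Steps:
Function('Z')(c) = -10 (Function('Z')(c) = Add(-5, -5) = -10)
K = 25
F = 6 (F = Add(7, -1) = 6)
Function('N')(H, p) = -50 (Function('N')(H, p) = Mul(25, -2) = -50)
Function('o')(n, V) = Add(36, n) (Function('o')(n, V) = Add(Mul(6, 6), n) = Add(36, n))
Pow(Add(Function('N')(Function('Z')(-4), 5), Function('o')(5, -2)), 2) = Pow(Add(-50, Add(36, 5)), 2) = Pow(Add(-50, 41), 2) = Pow(-9, 2) = 81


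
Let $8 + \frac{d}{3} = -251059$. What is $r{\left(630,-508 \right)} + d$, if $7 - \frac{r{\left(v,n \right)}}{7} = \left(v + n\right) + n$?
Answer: $-750450$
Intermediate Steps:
$r{\left(v,n \right)} = 49 - 14 n - 7 v$ ($r{\left(v,n \right)} = 49 - 7 \left(\left(v + n\right) + n\right) = 49 - 7 \left(\left(n + v\right) + n\right) = 49 - 7 \left(v + 2 n\right) = 49 - \left(7 v + 14 n\right) = 49 - 14 n - 7 v$)
$d = -753201$ ($d = -24 + 3 \left(-251059\right) = -24 - 753177 = -753201$)
$r{\left(630,-508 \right)} + d = \left(49 - -7112 - 4410\right) - 753201 = \left(49 + 7112 - 4410\right) - 753201 = 2751 - 753201 = -750450$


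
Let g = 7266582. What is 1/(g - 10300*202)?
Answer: 1/5185982 ≈ 1.9283e-7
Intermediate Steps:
1/(g - 10300*202) = 1/(7266582 - 10300*202) = 1/(7266582 - 2080600) = 1/5185982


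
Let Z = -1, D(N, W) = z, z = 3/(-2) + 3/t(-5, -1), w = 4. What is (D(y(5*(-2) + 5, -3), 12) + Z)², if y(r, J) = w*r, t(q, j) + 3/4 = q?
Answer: 19321/2116 ≈ 9.1309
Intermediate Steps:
t(q, j) = -¾ + q
y(r, J) = 4*r
z = -93/46 (z = 3/(-2) + 3/(-¾ - 5) = 3*(-½) + 3/(-23/4) = -3/2 + 3*(-4/23) = -3/2 - 12/23 = -93/46 ≈ -2.0217)
D(N, W) = -93/46
(D(y(5*(-2) + 5, -3), 12) + Z)² = (-93/46 - 1)² = (-139/46)² = 19321/2116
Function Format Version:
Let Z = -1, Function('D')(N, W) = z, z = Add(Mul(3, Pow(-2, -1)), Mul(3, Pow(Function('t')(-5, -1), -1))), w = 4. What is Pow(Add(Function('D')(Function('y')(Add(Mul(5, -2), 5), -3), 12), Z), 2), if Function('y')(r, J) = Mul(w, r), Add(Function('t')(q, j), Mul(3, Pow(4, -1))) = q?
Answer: Rational(19321, 2116) ≈ 9.1309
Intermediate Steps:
Function('t')(q, j) = Add(Rational(-3, 4), q)
Function('y')(r, J) = Mul(4, r)
z = Rational(-93, 46) (z = Add(Mul(3, Pow(-2, -1)), Mul(3, Pow(Add(Rational(-3, 4), -5), -1))) = Add(Mul(3, Rational(-1, 2)), Mul(3, Pow(Rational(-23, 4), -1))) = Add(Rational(-3, 2), Mul(3, Rational(-4, 23))) = Add(Rational(-3, 2), Rational(-12, 23)) = Rational(-93, 46) ≈ -2.0217)
Function('D')(N, W) = Rational(-93, 46)
Pow(Add(Function('D')(Function('y')(Add(Mul(5, -2), 5), -3), 12), Z), 2) = Pow(Add(Rational(-93, 46), -1), 2) = Pow(Rational(-139, 46), 2) = Rational(19321, 2116)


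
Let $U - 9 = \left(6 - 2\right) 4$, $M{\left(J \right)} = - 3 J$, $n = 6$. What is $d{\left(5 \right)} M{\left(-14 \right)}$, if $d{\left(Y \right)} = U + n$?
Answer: $1302$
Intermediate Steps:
$U = 25$ ($U = 9 + \left(6 - 2\right) 4 = 9 + 4 \cdot 4 = 9 + 16 = 25$)
$d{\left(Y \right)} = 31$ ($d{\left(Y \right)} = 25 + 6 = 31$)
$d{\left(5 \right)} M{\left(-14 \right)} = 31 \left(\left(-3\right) \left(-14\right)\right) = 31 \cdot 42 = 1302$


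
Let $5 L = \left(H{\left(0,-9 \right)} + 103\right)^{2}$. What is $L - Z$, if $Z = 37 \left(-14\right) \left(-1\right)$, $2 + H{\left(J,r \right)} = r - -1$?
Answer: $\frac{6059}{5} \approx 1211.8$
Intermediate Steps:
$H{\left(J,r \right)} = -1 + r$ ($H{\left(J,r \right)} = -2 + \left(r - -1\right) = -2 + \left(r + 1\right) = -2 + \left(1 + r\right) = -1 + r$)
$L = \frac{8649}{5}$ ($L = \frac{\left(\left(-1 - 9\right) + 103\right)^{2}}{5} = \frac{\left(-10 + 103\right)^{2}}{5} = \frac{93^{2}}{5} = \frac{1}{5} \cdot 8649 = \frac{8649}{5} \approx 1729.8$)
$Z = 518$ ($Z = \left(-518\right) \left(-1\right) = 518$)
$L - Z = \frac{8649}{5} - 518 = \frac{6059}{5}$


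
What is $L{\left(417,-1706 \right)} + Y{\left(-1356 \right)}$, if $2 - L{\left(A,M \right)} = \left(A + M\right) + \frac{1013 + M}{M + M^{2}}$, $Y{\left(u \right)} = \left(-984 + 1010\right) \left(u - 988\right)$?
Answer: $- \frac{15774042727}{264430} \approx -59653.0$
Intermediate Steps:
$Y{\left(u \right)} = -25688 + 26 u$ ($Y{\left(u \right)} = 26 \left(-988 + u\right) = -25688 + 26 u$)
$L{\left(A,M \right)} = 2 - A - M - \frac{1013 + M}{M + M^{2}}$ ($L{\left(A,M \right)} = 2 - \left(\left(A + M\right) + \frac{1013 + M}{M + M^{2}}\right) = 2 - \left(A + M + \frac{1013 + M}{M + M^{2}}\right) = 2 - A - M - \frac{1013 + M}{M + M^{2}}$)
$L{\left(417,-1706 \right)} + Y{\left(-1356 \right)} = \frac{-1013 - 1706 + \left(-1706\right)^{2} - \left(-1706\right)^{3} - 417 \left(-1706\right) - 417 \left(-1706\right)^{2}}{\left(-1706\right) \left(1 - 1706\right)} + \left(-25688 + 26 \left(-1356\right)\right) = - \frac{-1013 - 1706 + 2910436 - -4965203816 + 711402 - 417 \cdot 2910436}{1706 \left(-1705\right)} - 60944 = \left(- \frac{1}{1706}\right) \left(- \frac{1}{1705}\right) \left(-1013 - 1706 + 2910436 + 4965203816 + 711402 - 1213651812\right) - 60944 = \left(- \frac{1}{1706}\right) \left(- \frac{1}{1705}\right) 3755171123 - 60944 = \frac{341379193}{264430} - 60944 = - \frac{15774042727}{264430}$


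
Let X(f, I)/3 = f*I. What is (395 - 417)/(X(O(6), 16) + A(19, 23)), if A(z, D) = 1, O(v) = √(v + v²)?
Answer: 2/8797 - 96*√42/8797 ≈ -0.070496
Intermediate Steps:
X(f, I) = 3*I*f (X(f, I) = 3*(f*I) = 3*(I*f) = 3*I*f)
(395 - 417)/(X(O(6), 16) + A(19, 23)) = (395 - 417)/(3*16*√(6*(1 + 6)) + 1) = -22/(3*16*√(6*7) + 1) = -22/(3*16*√42 + 1) = -22/(48*√42 + 1) = -22/(1 + 48*√42)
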